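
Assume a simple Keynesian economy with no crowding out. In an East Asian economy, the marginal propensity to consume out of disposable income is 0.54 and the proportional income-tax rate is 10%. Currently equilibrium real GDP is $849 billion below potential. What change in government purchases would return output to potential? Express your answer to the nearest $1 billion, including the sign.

+$436 billion

Spending multiplier = 1/(1 − c(1−t)) = 1/(1 − 0.54×0.9) = 1/0.514 ≈ 1.946.
Need ΔY = +$849 billion, so ΔG = ΔY/k = (+$849 billion) × 0.514 ≈ +$436 billion.
The government should increase government purchases by $436 billion.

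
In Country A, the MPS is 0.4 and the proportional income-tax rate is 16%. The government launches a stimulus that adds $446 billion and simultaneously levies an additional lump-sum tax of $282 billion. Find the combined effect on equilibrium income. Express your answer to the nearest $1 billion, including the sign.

+$558 billion

MPC = 1 − MPS = 1 − 0.4 = 0.6.
Expenditure multiplier = 1/(1 − c(1−t)) = 1/(1 − 0.6×0.84) = 1/0.496 ≈ 2.016.
ΔG contributes k·ΔG = (+$446 billion) / 0.496 ≈ +$899.2 billion.
ΔT of +$282 billion changes first-round spending by −c·ΔT = −$169.2 billion, contributing k·(−c·ΔT) = (−$169.2 billion) / 0.496 ≈ −$341.1 billion.
Net ΔY = k(ΔG − c·ΔT) = (+$276.8 billion) / 0.496 ≈ +$558 billion.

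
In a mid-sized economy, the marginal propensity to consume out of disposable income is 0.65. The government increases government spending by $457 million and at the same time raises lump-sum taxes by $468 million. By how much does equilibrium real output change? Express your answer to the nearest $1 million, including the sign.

+$437 million

Expenditure multiplier = 1/(1 − MPC) = 1/(1 − 0.65) = 1/0.35 ≈ 2.857.
ΔG contributes k·ΔG = (+$457 million) / 0.35 ≈ +$1,305.7 million.
ΔT of +$468 million changes first-round spending by −c·ΔT = −$304.2 million, contributing k·(−c·ΔT) = (−$304.2 million) / 0.35 ≈ −$869.1 million.
Net ΔY = k(ΔG − c·ΔT) = (+$152.8 million) / 0.35 ≈ +$437 million.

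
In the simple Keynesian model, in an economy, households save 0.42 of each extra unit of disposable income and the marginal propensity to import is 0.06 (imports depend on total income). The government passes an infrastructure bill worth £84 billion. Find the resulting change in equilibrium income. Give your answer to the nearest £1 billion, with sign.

+£175 billion

MPC = 1 − MPS = 1 − 0.42 = 0.58.
Government-spending multiplier = 1/(1 − c + m) = 1/(1 − 0.58 + 0.06) = 1/0.48 ≈ 2.083.
ΔY = k × ΔG = (+£84 billion) / 0.48 = +£175 billion.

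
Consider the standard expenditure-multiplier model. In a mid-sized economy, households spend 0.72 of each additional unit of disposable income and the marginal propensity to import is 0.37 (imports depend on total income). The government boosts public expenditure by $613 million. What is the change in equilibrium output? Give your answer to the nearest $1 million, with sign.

Government-spending multiplier = 1/(1 − c + m) = 1/(1 − 0.72 + 0.37) = 1/0.65 ≈ 1.538.
ΔY = k × ΔG = (+$613 million) / 0.65 ≈ +$943 million.

+$943 million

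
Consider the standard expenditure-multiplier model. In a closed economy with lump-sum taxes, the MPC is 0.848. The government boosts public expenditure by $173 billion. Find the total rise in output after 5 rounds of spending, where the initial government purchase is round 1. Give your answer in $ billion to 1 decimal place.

Round 1 adds ΔG = $173 billion; each later round is MPC = 0.848 times the previous.
After 5 rounds: 173 + 146.704 + 124.404992 + 105.495433216 + 89.460127367168 = ΔG·(1 − c^5)/(1 − c) = 173 × (1 − 0.438509757267968)/0.152 ≈ $639.1 billion.

$639.1 billion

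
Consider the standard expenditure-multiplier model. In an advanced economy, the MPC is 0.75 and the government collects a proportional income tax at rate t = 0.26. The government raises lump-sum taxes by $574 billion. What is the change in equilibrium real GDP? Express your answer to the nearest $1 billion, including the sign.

A lump-sum tax change of +$574 billion shifts disposable income by −$574 billion; first-round consumption changes by −c × ΔT = −0.75 × (+$574 billion) = −$430.5 billion.
Expenditure multiplier = 1/(1 − c(1−t)) = 1/(1 − 0.75×0.74) = 1/0.445 ≈ 2.247.
The tax multiplier is −c × k ≈ −1.685, so ΔY = k × (−c·ΔT) = (−$430.5 billion) / 0.445 ≈ −$967 billion.

−$967 billion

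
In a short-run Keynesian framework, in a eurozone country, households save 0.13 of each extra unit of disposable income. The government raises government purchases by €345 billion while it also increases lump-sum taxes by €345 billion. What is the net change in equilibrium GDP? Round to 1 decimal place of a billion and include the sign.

+€345.0 billion

MPC = 1 − MPS = 1 − 0.13 = 0.87.
Expenditure multiplier = 1/(1 − MPC) = 1/(1 − 0.87) = 1/0.13 ≈ 7.692.
ΔG contributes k·ΔG = (+€345 billion) / 0.13 ≈ +€2,653.8 billion.
ΔT of +€345 billion changes first-round spending by −c·ΔT = −€300.15 billion, contributing k·(−c·ΔT) = (−€300.15 billion) / 0.13 ≈ −€2,308.8 billion.
With ΔG = ΔT and no other leakages, the balanced-budget multiplier is 1, so ΔY = ΔG = +€345 billion.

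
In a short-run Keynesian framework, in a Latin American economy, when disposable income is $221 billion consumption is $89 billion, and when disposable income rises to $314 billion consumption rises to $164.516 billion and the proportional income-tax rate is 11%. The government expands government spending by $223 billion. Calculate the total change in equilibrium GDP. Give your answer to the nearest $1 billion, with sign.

+$804 billion

MPC = ΔC/ΔYd = (164.516 − 89)/(314 − 221) = 75.516/93 = 0.812.
Spending multiplier = 1/(1 − c(1−t)) = 1/(1 − 0.812×0.89) = 1/0.27732 ≈ 3.606.
ΔY = k × ΔG = (+$223 billion) / 0.27732 ≈ +$804 billion.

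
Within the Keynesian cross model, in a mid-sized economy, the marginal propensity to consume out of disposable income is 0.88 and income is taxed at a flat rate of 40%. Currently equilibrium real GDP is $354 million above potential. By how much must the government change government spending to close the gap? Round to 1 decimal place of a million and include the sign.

−$167.1 million

Spending multiplier = 1/(1 − c(1−t)) = 1/(1 − 0.88×0.6) = 1/0.472 ≈ 2.119.
Need ΔY = −$354 million, so ΔG = ΔY/k = (−$354 million) × 0.472 ≈ −$167.1 million.
The government should cut government spending by $167.1 million.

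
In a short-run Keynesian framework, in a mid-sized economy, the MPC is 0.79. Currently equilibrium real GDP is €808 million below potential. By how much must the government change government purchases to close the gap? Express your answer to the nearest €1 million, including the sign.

Spending multiplier = 1/(1 − MPC) = 1/(1 − 0.79) = 1/0.21 ≈ 4.762.
Need ΔY = +€808 million, so ΔG = ΔY/k = (+€808 million) × 0.21 ≈ +€170 million.
The government should increase government purchases by €170 million.

+€170 million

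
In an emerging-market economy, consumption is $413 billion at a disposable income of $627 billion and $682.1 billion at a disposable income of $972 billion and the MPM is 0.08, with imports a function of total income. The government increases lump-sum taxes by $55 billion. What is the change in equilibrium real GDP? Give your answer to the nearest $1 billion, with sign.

−$143 billion

MPC = ΔC/ΔYd = (682.1 − 413)/(972 − 627) = 269.1/345 = 0.78.
A lump-sum tax change of +$55 billion shifts disposable income by −$55 billion; first-round consumption changes by −c × ΔT = −0.78 × (+$55 billion) = −$42.9 billion.
Expenditure multiplier = 1/(1 − c + m) = 1/(1 − 0.78 + 0.08) = 1/0.3 ≈ 3.333.
The tax multiplier is −c × k = −2.6, so ΔY = k × (−c·ΔT) = (−$42.9 billion) / 0.3 = −$143 billion.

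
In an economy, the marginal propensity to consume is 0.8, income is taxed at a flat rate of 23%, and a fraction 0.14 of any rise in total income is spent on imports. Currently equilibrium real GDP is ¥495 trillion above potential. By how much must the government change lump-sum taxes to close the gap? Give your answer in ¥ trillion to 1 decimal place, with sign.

Spending multiplier = 1/(1 − c(1−t) + m) = 1/(1 − 0.8×0.77 + 0.14) = 1/0.524 ≈ 1.908.
Tax multiplier = −c·k = −0.8/0.524 ≈ −1.527. Need ΔY = −¥495 trillion, so ΔT = ΔY/(−c·k) = −(−¥495 trillion) × 0.524 / 0.8 ≈ +¥324.2 trillion.
The government should raise lump-sum taxes by ¥324.2 trillion.

+¥324.2 trillion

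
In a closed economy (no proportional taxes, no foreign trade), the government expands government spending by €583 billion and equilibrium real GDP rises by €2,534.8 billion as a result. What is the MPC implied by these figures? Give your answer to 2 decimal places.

0.77

Implied spending multiplier k = ΔY/ΔG = 2,534.8/583 ≈ 4.3479.
Since k = 1/(1 − MPC), MPC = 1 − 1/k = 1 − ΔG/ΔY = 1 − 583/2,534.8 ≈ 0.77.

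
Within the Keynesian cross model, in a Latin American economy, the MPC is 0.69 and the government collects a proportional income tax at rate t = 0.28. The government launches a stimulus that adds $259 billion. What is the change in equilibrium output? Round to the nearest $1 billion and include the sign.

+$515 billion

Government-spending multiplier = 1/(1 − c(1−t)) = 1/(1 − 0.69×0.72) = 1/0.5032 ≈ 1.987.
ΔY = k × ΔG = (+$259 billion) / 0.5032 ≈ +$515 billion.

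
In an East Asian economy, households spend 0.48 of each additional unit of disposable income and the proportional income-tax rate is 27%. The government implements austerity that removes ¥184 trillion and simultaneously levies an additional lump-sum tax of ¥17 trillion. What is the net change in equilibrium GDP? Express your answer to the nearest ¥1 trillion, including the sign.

−¥296 trillion

Expenditure multiplier = 1/(1 − c(1−t)) = 1/(1 − 0.48×0.73) = 1/0.6496 ≈ 1.539.
ΔG contributes k·ΔG = (−¥184 trillion) / 0.6496 ≈ −¥283.3 trillion.
ΔT of +¥17 trillion changes first-round spending by −c·ΔT = −¥8.16 trillion, contributing k·(−c·ΔT) = (−¥8.16 trillion) / 0.6496 ≈ −¥12.6 trillion.
Net ΔY = k(ΔG − c·ΔT) = (−¥192.16 trillion) / 0.6496 ≈ −¥296 trillion.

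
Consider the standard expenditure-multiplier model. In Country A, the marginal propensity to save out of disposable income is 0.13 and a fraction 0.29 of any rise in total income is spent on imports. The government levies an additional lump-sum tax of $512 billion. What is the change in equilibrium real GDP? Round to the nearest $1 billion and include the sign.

−$1,061 billion

MPC = 1 − MPS = 1 − 0.13 = 0.87.
A lump-sum tax change of +$512 billion shifts disposable income by −$512 billion; first-round consumption changes by −c × ΔT = −0.87 × (+$512 billion) = −$445.44 billion.
Expenditure multiplier = 1/(1 − c + m) = 1/(1 − 0.87 + 0.29) = 1/0.42 ≈ 2.381.
The tax multiplier is −c × k ≈ −2.071, so ΔY = k × (−c·ΔT) = (−$445.44 billion) / 0.42 ≈ −$1,061 billion.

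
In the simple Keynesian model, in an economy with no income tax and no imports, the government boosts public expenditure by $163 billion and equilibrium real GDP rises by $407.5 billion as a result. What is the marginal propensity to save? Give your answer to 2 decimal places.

Implied spending multiplier k = ΔY/ΔG = 407.5/163 = 2.5.
Since k = 1/(1 − MPC), MPC = 1 − 1/k = 1 − ΔG/ΔY = 1 − 163/407.5 = 0.60.
MPS = 1 − MPC = 0.40.

0.40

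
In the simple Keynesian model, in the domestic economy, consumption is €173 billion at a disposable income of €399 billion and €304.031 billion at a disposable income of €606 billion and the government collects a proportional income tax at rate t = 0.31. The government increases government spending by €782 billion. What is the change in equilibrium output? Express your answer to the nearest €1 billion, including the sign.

MPC = ΔC/ΔYd = (304.031 − 173)/(606 − 399) = 131.031/207 = 0.633.
Spending multiplier = 1/(1 − c(1−t)) = 1/(1 − 0.633×0.69) = 1/0.56323 ≈ 1.775.
ΔY = k × ΔG = (+€782 billion) / 0.56323 ≈ +€1,388 billion.

+€1,388 billion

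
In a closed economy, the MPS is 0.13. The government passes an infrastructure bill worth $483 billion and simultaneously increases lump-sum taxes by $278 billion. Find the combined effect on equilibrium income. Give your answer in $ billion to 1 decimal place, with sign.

MPC = 1 − MPS = 1 − 0.13 = 0.87.
Expenditure multiplier = 1/(1 − MPC) = 1/(1 − 0.87) = 1/0.13 ≈ 7.692.
ΔG contributes k·ΔG = (+$483 billion) / 0.13 ≈ +$3,715.4 billion.
ΔT of +$278 billion changes first-round spending by −c·ΔT = −$241.86 billion, contributing k·(−c·ΔT) = (−$241.86 billion) / 0.13 ≈ −$1,860.5 billion.
Net ΔY = k(ΔG − c·ΔT) = (+$241.14 billion) / 0.13 ≈ +$1,854.9 billion.

+$1,854.9 billion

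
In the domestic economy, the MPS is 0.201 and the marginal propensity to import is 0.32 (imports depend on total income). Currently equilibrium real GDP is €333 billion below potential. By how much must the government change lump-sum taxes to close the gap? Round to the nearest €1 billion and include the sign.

MPC = 1 − MPS = 1 − 0.201 = 0.799.
Spending multiplier = 1/(1 − c + m) = 1/(1 − 0.799 + 0.32) = 1/0.521 ≈ 1.919.
Tax multiplier = −c·k = −0.799/0.521 ≈ −1.534. Need ΔY = +€333 billion, so ΔT = ΔY/(−c·k) = −(+€333 billion) × 0.521 / 0.799 ≈ −€217 billion.
The government should cut lump-sum taxes by €217 billion.

−€217 billion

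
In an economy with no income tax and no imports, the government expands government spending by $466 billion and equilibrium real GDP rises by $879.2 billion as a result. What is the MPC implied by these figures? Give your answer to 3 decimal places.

0.470

Implied spending multiplier k = ΔY/ΔG = 879.2/466 ≈ 1.8867.
Since k = 1/(1 − MPC), MPC = 1 − 1/k = 1 − ΔG/ΔY = 1 − 466/879.2 ≈ 0.470.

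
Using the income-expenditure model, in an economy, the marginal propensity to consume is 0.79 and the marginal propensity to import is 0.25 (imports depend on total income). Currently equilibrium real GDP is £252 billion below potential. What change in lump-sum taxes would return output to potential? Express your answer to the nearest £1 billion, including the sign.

−£147 billion

Spending multiplier = 1/(1 − c + m) = 1/(1 − 0.79 + 0.25) = 1/0.46 ≈ 2.174.
Tax multiplier = −c·k = −0.79/0.46 ≈ −1.717. Need ΔY = +£252 billion, so ΔT = ΔY/(−c·k) = −(+£252 billion) × 0.46 / 0.79 ≈ −£147 billion.
The government should cut lump-sum taxes by £147 billion.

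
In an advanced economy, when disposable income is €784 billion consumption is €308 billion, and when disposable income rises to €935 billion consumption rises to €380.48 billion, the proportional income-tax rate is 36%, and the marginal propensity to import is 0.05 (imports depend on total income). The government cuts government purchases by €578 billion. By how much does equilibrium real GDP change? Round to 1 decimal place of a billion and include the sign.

−€778.1 billion

MPC = ΔC/ΔYd = (380.48 − 308)/(935 − 784) = 72.48/151 = 0.48.
Expenditure multiplier = 1/(1 − c(1−t) + m) = 1/(1 − 0.48×0.64 + 0.05) = 1/0.7428 ≈ 1.346.
ΔY = k × ΔG = (−€578 billion) / 0.7428 ≈ −€778.1 billion.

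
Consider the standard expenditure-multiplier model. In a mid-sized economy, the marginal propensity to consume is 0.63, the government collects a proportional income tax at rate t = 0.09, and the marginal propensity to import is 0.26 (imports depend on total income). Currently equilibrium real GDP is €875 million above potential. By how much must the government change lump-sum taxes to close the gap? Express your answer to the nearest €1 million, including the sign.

Spending multiplier = 1/(1 − c(1−t) + m) = 1/(1 − 0.63×0.91 + 0.26) = 1/0.6867 ≈ 1.456.
Tax multiplier = −c·k = −0.63/0.6867 ≈ −0.917. Need ΔY = −€875 million, so ΔT = ΔY/(−c·k) = −(−€875 million) × 0.6867 / 0.63 ≈ +€954 million.
The government should raise lump-sum taxes by €954 million.

+€954 million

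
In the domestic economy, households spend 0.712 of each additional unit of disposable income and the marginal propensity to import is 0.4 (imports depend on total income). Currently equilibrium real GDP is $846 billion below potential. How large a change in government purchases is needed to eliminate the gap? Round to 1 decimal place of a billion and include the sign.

Spending multiplier = 1/(1 − c + m) = 1/(1 − 0.712 + 0.4) = 1/0.688 ≈ 1.453.
Need ΔY = +$846 billion, so ΔG = ΔY/k = (+$846 billion) × 0.688 ≈ +$582 billion.
The government should increase government purchases by $582 billion.

+$582.0 billion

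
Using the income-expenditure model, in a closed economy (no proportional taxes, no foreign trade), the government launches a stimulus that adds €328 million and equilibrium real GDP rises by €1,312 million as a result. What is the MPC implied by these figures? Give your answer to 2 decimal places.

0.75

Implied spending multiplier k = ΔY/ΔG = 1,312/328 = 4.
Since k = 1/(1 − MPC), MPC = 1 − 1/k = 1 − ΔG/ΔY = 1 − 328/1,312 = 0.75.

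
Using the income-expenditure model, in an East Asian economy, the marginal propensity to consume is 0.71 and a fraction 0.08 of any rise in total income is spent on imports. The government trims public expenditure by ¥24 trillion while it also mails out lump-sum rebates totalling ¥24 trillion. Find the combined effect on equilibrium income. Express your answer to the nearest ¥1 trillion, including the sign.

Expenditure multiplier = 1/(1 − c + m) = 1/(1 − 0.71 + 0.08) = 1/0.37 ≈ 2.703.
ΔG contributes k·ΔG = (−¥24 trillion) / 0.37 ≈ −¥64.9 trillion.
ΔT of −¥24 trillion changes first-round spending by −c·ΔT = +¥17.04 trillion, contributing k·(−c·ΔT) = (+¥17.04 trillion) / 0.37 ≈ +¥46.1 trillion.
Net ΔY = k(ΔG − c·ΔT) = (−¥6.96 trillion) / 0.37 ≈ −¥19 trillion.

−¥19 trillion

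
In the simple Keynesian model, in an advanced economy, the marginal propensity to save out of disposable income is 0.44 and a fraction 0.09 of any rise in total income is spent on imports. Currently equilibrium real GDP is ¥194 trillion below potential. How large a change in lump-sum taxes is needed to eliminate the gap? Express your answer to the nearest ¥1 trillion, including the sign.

MPC = 1 − MPS = 1 − 0.44 = 0.56.
Spending multiplier = 1/(1 − c + m) = 1/(1 − 0.56 + 0.09) = 1/0.53 ≈ 1.887.
Tax multiplier = −c·k = −0.56/0.53 ≈ −1.057. Need ΔY = +¥194 trillion, so ΔT = ΔY/(−c·k) = −(+¥194 trillion) × 0.53 / 0.56 ≈ −¥184 trillion.
The government should cut lump-sum taxes by ¥184 trillion.

−¥184 trillion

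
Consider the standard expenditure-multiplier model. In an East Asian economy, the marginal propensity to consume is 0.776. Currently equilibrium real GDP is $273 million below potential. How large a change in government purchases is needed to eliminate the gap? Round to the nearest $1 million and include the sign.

+$61 million

Spending multiplier = 1/(1 − MPC) = 1/(1 − 0.776) = 1/0.224 ≈ 4.464.
Need ΔY = +$273 million, so ΔG = ΔY/k = (+$273 million) × 0.224 ≈ +$61 million.
The government should increase government purchases by $61 million.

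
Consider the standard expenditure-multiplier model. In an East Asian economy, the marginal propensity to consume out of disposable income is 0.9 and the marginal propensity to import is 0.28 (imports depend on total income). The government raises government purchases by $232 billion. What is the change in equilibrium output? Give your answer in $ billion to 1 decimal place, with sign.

Spending multiplier = 1/(1 − c + m) = 1/(1 − 0.9 + 0.28) = 1/0.38 ≈ 2.632.
ΔY = k × ΔG = (+$232 billion) / 0.38 ≈ +$610.5 billion.

+$610.5 billion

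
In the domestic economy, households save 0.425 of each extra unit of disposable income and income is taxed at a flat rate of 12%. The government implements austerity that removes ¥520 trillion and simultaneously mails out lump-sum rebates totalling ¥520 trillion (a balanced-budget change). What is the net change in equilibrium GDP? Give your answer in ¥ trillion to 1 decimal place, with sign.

MPC = 1 − MPS = 1 − 0.425 = 0.575.
Expenditure multiplier = 1/(1 − c(1−t)) = 1/(1 − 0.575×0.88) = 1/0.494 ≈ 2.024.
ΔG contributes k·ΔG = (−¥520 trillion) / 0.494 ≈ −¥1,052.6 trillion.
ΔT of −¥520 trillion changes first-round spending by −c·ΔT = +¥299 trillion, contributing k·(−c·ΔT) = (+¥299 trillion) / 0.494 ≈ +¥605.3 trillion.
Net ΔY = k(ΔG − c·ΔT) = (−¥221 trillion) / 0.494 ≈ −¥447.4 trillion.

−¥447.4 trillion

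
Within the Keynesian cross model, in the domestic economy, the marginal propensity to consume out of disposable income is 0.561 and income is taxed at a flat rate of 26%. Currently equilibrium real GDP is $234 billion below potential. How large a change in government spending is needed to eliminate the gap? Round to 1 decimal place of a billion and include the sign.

Spending multiplier = 1/(1 − c(1−t)) = 1/(1 − 0.561×0.74) = 1/0.58486 ≈ 1.71.
Need ΔY = +$234 billion, so ΔG = ΔY/k = (+$234 billion) × 0.58486 ≈ +$136.9 billion.
The government should increase government spending by $136.9 billion.

+$136.9 billion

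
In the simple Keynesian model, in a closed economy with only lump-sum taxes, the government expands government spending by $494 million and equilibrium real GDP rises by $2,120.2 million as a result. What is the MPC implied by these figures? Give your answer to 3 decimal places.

Implied spending multiplier k = ΔY/ΔG = 2,120.2/494 ≈ 4.2919.
Since k = 1/(1 − MPC), MPC = 1 − 1/k = 1 − ΔG/ΔY = 1 − 494/2,120.2 ≈ 0.767.

0.767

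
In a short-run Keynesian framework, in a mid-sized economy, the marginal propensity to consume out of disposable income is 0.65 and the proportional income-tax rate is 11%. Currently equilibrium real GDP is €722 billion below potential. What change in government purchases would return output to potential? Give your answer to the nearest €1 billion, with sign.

+€304 billion

Spending multiplier = 1/(1 − c(1−t)) = 1/(1 − 0.65×0.89) = 1/0.4215 ≈ 2.372.
Need ΔY = +€722 billion, so ΔG = ΔY/k = (+€722 billion) × 0.4215 ≈ +€304 billion.
The government should increase government purchases by €304 billion.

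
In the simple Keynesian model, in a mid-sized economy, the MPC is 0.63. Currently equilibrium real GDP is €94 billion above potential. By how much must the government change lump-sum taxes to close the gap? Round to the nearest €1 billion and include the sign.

Spending multiplier = 1/(1 − MPC) = 1/(1 − 0.63) = 1/0.37 ≈ 2.703.
Tax multiplier = −c·k = −0.63/0.37 ≈ −1.703. Need ΔY = −€94 billion, so ΔT = ΔY/(−c·k) = −(−€94 billion) × 0.37 / 0.63 ≈ +€55 billion.
The government should raise lump-sum taxes by €55 billion.

+€55 billion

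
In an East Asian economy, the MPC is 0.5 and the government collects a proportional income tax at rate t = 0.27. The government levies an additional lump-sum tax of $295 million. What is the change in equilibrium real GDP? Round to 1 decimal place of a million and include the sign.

A lump-sum tax change of +$295 million shifts disposable income by −$295 million; first-round consumption changes by −c × ΔT = −0.5 × (+$295 million) = −$147.5 million.
Expenditure multiplier = 1/(1 − c(1−t)) = 1/(1 − 0.5×0.73) = 1/0.635 ≈ 1.575.
The tax multiplier is −c × k ≈ −0.787, so ΔY = k × (−c·ΔT) = (−$147.5 million) / 0.635 ≈ −$232.3 million.

−$232.3 million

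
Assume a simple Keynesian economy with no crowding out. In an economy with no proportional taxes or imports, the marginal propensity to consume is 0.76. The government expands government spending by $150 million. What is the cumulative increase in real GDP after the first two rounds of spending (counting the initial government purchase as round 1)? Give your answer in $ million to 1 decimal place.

Round 1 adds ΔG = $150 million; each later round is MPC = 0.76 times the previous.
After 2 rounds: 150 + 114 = ΔG·(1 − c^2)/(1 − c) = 150 × (1 − 0.5776)/0.24 = $264 million.

$264.0 million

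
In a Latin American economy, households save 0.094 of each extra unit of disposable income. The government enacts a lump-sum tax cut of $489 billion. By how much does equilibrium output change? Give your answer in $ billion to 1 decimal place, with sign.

MPC = 1 − MPS = 1 − 0.094 = 0.906.
A lump-sum tax change of −$489 billion shifts disposable income by +$489 billion; first-round consumption changes by −c × ΔT = −0.906 × (−$489 billion) = +$443.034 billion.
Expenditure multiplier = 1/(1 − MPC) = 1/(1 − 0.906) = 1/0.094 ≈ 10.638.
The tax multiplier is −c × k ≈ −9.638, so ΔY = k × (−c·ΔT) = (+$443.034 billion) / 0.094 ≈ +$4,713.1 billion.

+$4,713.1 billion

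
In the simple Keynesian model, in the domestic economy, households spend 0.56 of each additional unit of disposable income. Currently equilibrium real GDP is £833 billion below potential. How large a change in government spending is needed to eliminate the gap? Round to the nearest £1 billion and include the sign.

+£367 billion

Spending multiplier = 1/(1 − MPC) = 1/(1 − 0.56) = 1/0.44 ≈ 2.273.
Need ΔY = +£833 billion, so ΔG = ΔY/k = (+£833 billion) × 0.44 ≈ +£367 billion.
The government should increase government spending by £367 billion.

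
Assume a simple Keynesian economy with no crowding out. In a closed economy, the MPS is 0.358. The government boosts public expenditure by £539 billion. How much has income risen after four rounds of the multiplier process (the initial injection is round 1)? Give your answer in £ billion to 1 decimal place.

MPC = 1 − MPS = 1 − 0.358 = 0.642.
Round 1 adds ΔG = £539 billion; each later round is MPC = 0.642 times the previous.
After 4 rounds: 539 + 346.038 + 222.156396 + 142.624406232 = ΔG·(1 − c^4)/(1 − c) = 539 × (1 − 0.169879162896)/0.358 ≈ £1,249.8 billion.

£1,249.8 billion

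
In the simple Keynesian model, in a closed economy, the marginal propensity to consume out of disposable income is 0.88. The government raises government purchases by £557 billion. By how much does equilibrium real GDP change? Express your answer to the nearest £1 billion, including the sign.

+£4,642 billion

Spending multiplier = 1/(1 − MPC) = 1/(1 − 0.88) = 1/0.12 ≈ 8.333.
ΔY = k × ΔG = (+£557 billion) / 0.12 ≈ +£4,642 billion.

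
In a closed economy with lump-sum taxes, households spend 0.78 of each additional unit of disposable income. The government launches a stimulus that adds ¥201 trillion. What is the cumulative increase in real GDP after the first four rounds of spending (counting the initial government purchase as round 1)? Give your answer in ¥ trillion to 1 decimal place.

¥575.5 trillion

Round 1 adds ΔG = ¥201 trillion; each later round is MPC = 0.78 times the previous.
After 4 rounds: 201 + 156.78 + 122.2884 + 95.384952 = ΔG·(1 − c^4)/(1 − c) = 201 × (1 − 0.37015056)/0.22 ≈ ¥575.5 trillion.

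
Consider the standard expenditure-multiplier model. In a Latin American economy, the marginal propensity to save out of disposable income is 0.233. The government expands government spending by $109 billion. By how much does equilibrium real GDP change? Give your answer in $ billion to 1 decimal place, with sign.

+$467.8 billion

MPC = 1 − MPS = 1 − 0.233 = 0.767.
Spending multiplier = 1/(1 − MPC) = 1/(1 − 0.767) = 1/0.233 ≈ 4.292.
ΔY = k × ΔG = (+$109 billion) / 0.233 ≈ +$467.8 billion.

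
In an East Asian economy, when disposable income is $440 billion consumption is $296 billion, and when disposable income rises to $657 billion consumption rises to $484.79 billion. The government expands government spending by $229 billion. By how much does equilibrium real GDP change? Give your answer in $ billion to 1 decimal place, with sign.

MPC = ΔC/ΔYd = (484.79 − 296)/(657 − 440) = 188.79/217 = 0.87.
Expenditure multiplier = 1/(1 − MPC) = 1/(1 − 0.87) = 1/0.13 ≈ 7.692.
ΔY = k × ΔG = (+$229 billion) / 0.13 ≈ +$1,761.5 billion.

+$1,761.5 billion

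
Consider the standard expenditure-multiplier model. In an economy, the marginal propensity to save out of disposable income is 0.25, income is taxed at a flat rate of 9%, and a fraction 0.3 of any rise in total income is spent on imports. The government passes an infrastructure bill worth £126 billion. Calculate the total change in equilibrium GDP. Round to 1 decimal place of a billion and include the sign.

MPC = 1 − MPS = 1 − 0.25 = 0.75.
Expenditure multiplier = 1/(1 − c(1−t) + m) = 1/(1 − 0.75×0.91 + 0.3) = 1/0.6175 ≈ 1.619.
ΔY = k × ΔG = (+£126 billion) / 0.6175 ≈ +£204 billion.

+£204.0 billion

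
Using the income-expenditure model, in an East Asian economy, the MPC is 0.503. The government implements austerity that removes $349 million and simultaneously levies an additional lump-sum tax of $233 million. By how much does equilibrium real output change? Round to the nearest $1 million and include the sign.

Expenditure multiplier = 1/(1 − MPC) = 1/(1 − 0.503) = 1/0.497 ≈ 2.012.
ΔG contributes k·ΔG = (−$349 million) / 0.497 ≈ −$702.2 million.
ΔT of +$233 million changes first-round spending by −c·ΔT = −$117.199 million, contributing k·(−c·ΔT) = (−$117.199 million) / 0.497 ≈ −$235.8 million.
Net ΔY = k(ΔG − c·ΔT) = (−$466.199 million) / 0.497 ≈ −$938 million.

−$938 million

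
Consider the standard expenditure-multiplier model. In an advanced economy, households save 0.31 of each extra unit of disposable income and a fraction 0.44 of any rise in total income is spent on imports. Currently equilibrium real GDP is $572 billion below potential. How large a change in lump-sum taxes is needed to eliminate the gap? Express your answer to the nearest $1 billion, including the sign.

−$622 billion

MPC = 1 − MPS = 1 − 0.31 = 0.69.
Spending multiplier = 1/(1 − c + m) = 1/(1 − 0.69 + 0.44) = 1/0.75 ≈ 1.333.
Tax multiplier = −c·k = −0.69/0.75 = −0.92. Need ΔY = +$572 billion, so ΔT = ΔY/(−c·k) = −(+$572 billion) × 0.75 / 0.69 ≈ −$622 billion.
The government should cut lump-sum taxes by $622 billion.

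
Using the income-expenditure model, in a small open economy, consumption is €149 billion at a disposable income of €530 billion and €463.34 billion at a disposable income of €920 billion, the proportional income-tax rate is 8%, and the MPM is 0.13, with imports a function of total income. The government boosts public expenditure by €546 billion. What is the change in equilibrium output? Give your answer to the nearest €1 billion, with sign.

MPC = ΔC/ΔYd = (463.34 − 149)/(920 − 530) = 314.34/390 = 0.806.
Government-spending multiplier = 1/(1 − c(1−t) + m) = 1/(1 − 0.806×0.92 + 0.13) = 1/0.38848 ≈ 2.574.
ΔY = k × ΔG = (+€546 billion) / 0.38848 ≈ +€1,405 billion.

+€1,405 billion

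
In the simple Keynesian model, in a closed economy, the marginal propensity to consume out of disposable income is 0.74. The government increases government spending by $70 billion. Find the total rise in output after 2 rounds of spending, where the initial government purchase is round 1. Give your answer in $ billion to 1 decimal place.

Round 1 adds ΔG = $70 billion; each later round is MPC = 0.74 times the previous.
After 2 rounds: 70 + 51.8 = ΔG·(1 − c^2)/(1 − c) = 70 × (1 − 0.5476)/0.26 = $121.8 billion.

$121.8 billion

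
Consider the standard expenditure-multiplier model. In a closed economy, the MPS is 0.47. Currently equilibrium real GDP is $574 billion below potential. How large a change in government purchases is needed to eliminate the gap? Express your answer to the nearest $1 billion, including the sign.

+$270 billion

MPC = 1 − MPS = 1 − 0.47 = 0.53.
Spending multiplier = 1/(1 − MPC) = 1/(1 − 0.53) = 1/0.47 ≈ 2.128.
Need ΔY = +$574 billion, so ΔG = ΔY/k = (+$574 billion) × 0.47 ≈ +$270 billion.
The government should increase government purchases by $270 billion.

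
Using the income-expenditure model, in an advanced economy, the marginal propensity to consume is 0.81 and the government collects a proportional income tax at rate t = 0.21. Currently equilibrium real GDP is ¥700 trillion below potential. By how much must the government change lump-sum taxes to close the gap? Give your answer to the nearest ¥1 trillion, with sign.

Spending multiplier = 1/(1 − c(1−t)) = 1/(1 − 0.81×0.79) = 1/0.3601 ≈ 2.777.
Tax multiplier = −c·k = −0.81/0.3601 ≈ −2.249. Need ΔY = +¥700 trillion, so ΔT = ΔY/(−c·k) = −(+¥700 trillion) × 0.3601 / 0.81 ≈ −¥311 trillion.
The government should cut lump-sum taxes by ¥311 trillion.

−¥311 trillion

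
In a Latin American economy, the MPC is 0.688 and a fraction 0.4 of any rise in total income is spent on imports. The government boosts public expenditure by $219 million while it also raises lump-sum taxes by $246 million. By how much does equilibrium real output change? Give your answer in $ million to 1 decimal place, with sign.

+$69.9 million

Expenditure multiplier = 1/(1 − c + m) = 1/(1 − 0.688 + 0.4) = 1/0.712 ≈ 1.404.
ΔG contributes k·ΔG = (+$219 million) / 0.712 ≈ +$307.6 million.
ΔT of +$246 million changes first-round spending by −c·ΔT = −$169.248 million, contributing k·(−c·ΔT) = (−$169.248 million) / 0.712 ≈ −$237.7 million.
Net ΔY = k(ΔG − c·ΔT) = (+$49.752 million) / 0.712 ≈ +$69.9 million.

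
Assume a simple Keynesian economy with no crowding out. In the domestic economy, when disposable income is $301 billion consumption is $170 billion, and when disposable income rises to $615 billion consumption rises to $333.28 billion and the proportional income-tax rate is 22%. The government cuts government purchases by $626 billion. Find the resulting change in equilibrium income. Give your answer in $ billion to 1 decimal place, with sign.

MPC = ΔC/ΔYd = (333.28 − 170)/(615 − 301) = 163.28/314 = 0.52.
Expenditure multiplier = 1/(1 − c(1−t)) = 1/(1 − 0.52×0.78) = 1/0.5944 ≈ 1.682.
ΔY = k × ΔG = (−$626 billion) / 0.5944 ≈ −$1,053.2 billion.

−$1,053.2 billion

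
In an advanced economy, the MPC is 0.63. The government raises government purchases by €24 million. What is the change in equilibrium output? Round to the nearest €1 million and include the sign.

Expenditure multiplier = 1/(1 − MPC) = 1/(1 − 0.63) = 1/0.37 ≈ 2.703.
ΔY = k × ΔG = (+€24 million) / 0.37 ≈ +€65 million.

+€65 million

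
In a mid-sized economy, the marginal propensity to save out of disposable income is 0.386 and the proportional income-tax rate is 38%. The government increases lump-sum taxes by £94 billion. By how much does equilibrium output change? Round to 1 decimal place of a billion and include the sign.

MPC = 1 − MPS = 1 − 0.386 = 0.614.
A lump-sum tax change of +£94 billion shifts disposable income by −£94 billion; first-round consumption changes by −c × ΔT = −0.614 × (+£94 billion) = −£57.716 billion.
Expenditure multiplier = 1/(1 − c(1−t)) = 1/(1 − 0.614×0.62) = 1/0.61932 ≈ 1.615.
The tax multiplier is −c × k ≈ −0.991, so ΔY = k × (−c·ΔT) = (−£57.716 billion) / 0.61932 ≈ −£93.2 billion.

−£93.2 billion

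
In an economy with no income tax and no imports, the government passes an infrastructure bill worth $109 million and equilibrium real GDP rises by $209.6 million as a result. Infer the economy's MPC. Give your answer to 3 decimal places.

0.480

Implied spending multiplier k = ΔY/ΔG = 209.6/109 ≈ 1.9229.
Since k = 1/(1 − MPC), MPC = 1 − 1/k = 1 − ΔG/ΔY = 1 − 109/209.6 ≈ 0.480.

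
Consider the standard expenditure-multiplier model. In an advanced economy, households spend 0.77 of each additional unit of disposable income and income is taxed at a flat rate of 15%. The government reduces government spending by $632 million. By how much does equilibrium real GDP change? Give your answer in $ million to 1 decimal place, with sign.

−$1,829.2 million

Spending multiplier = 1/(1 − c(1−t)) = 1/(1 − 0.77×0.85) = 1/0.3455 ≈ 2.894.
ΔY = k × ΔG = (−$632 million) / 0.3455 ≈ −$1,829.2 million.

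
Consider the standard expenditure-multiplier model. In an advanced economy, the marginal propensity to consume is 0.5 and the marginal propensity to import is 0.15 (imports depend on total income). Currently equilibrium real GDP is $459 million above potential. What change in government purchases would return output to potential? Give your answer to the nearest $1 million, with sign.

Spending multiplier = 1/(1 − c + m) = 1/(1 − 0.5 + 0.15) = 1/0.65 ≈ 1.538.
Need ΔY = −$459 million, so ΔG = ΔY/k = (−$459 million) × 0.65 ≈ −$298 million.
The government should cut government purchases by $298 million.

−$298 million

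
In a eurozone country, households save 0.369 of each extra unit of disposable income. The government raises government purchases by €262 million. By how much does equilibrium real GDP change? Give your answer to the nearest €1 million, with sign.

+€710 million

MPC = 1 − MPS = 1 − 0.369 = 0.631.
Spending multiplier = 1/(1 − MPC) = 1/(1 − 0.631) = 1/0.369 ≈ 2.71.
ΔY = k × ΔG = (+€262 million) / 0.369 ≈ +€710 million.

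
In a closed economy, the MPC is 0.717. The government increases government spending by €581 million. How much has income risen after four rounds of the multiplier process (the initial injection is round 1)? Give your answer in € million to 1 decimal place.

Round 1 adds ΔG = €581 million; each later round is MPC = 0.717 times the previous.
After 4 rounds: 581 + 416.577 + 298.685709 + 214.157653353 = ΔG·(1 − c^4)/(1 − c) = 581 × (1 − 0.264287499921)/0.283 ≈ €1,510.4 million.

€1,510.4 million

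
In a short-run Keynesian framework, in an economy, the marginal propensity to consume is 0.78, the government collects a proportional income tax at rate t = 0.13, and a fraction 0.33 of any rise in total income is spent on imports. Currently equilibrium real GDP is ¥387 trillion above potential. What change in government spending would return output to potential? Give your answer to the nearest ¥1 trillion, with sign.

−¥252 trillion

Spending multiplier = 1/(1 − c(1−t) + m) = 1/(1 − 0.78×0.87 + 0.33) = 1/0.6514 ≈ 1.535.
Need ΔY = −¥387 trillion, so ΔG = ΔY/k = (−¥387 trillion) × 0.6514 ≈ −¥252 trillion.
The government should cut government spending by ¥252 trillion.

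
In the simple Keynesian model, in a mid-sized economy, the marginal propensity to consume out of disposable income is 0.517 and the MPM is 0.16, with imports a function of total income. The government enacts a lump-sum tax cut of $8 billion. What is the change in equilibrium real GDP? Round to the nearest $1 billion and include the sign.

A lump-sum tax change of −$8 billion shifts disposable income by +$8 billion; first-round consumption changes by −c × ΔT = −0.517 × (−$8 billion) = +$4.136 billion.
Expenditure multiplier = 1/(1 − c + m) = 1/(1 − 0.517 + 0.16) = 1/0.643 ≈ 1.555.
The tax multiplier is −c × k ≈ −0.804, so ΔY = k × (−c·ΔT) = (+$4.136 billion) / 0.643 ≈ +$6 billion.

+$6 billion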